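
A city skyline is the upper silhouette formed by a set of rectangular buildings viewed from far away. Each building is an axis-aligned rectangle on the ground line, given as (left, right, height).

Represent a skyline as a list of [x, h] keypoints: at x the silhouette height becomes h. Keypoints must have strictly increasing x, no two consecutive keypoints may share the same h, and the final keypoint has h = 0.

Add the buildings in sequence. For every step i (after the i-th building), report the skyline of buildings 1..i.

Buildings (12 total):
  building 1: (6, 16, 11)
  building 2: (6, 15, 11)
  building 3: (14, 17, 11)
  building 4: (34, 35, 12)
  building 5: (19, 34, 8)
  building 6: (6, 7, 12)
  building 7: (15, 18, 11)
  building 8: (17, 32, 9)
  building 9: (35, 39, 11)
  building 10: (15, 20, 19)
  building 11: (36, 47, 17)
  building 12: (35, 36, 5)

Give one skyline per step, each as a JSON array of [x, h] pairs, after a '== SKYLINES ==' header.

== SKYLINES ==
[[6,11],[16,0]]
[[6,11],[16,0]]
[[6,11],[17,0]]
[[6,11],[17,0],[34,12],[35,0]]
[[6,11],[17,0],[19,8],[34,12],[35,0]]
[[6,12],[7,11],[17,0],[19,8],[34,12],[35,0]]
[[6,12],[7,11],[18,0],[19,8],[34,12],[35,0]]
[[6,12],[7,11],[18,9],[32,8],[34,12],[35,0]]
[[6,12],[7,11],[18,9],[32,8],[34,12],[35,11],[39,0]]
[[6,12],[7,11],[15,19],[20,9],[32,8],[34,12],[35,11],[39,0]]
[[6,12],[7,11],[15,19],[20,9],[32,8],[34,12],[35,11],[36,17],[47,0]]
[[6,12],[7,11],[15,19],[20,9],[32,8],[34,12],[35,11],[36,17],[47,0]]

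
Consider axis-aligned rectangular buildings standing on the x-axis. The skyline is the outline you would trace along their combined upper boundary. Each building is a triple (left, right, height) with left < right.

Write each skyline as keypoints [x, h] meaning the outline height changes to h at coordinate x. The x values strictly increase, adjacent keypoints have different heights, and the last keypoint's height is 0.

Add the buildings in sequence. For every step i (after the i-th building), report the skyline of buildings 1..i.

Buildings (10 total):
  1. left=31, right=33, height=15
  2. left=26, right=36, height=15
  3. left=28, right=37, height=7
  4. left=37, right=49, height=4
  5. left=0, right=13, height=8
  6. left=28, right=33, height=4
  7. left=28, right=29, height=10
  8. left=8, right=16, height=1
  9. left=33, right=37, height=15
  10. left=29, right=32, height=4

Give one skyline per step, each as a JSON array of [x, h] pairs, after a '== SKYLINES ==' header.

== SKYLINES ==
[[31,15],[33,0]]
[[26,15],[36,0]]
[[26,15],[36,7],[37,0]]
[[26,15],[36,7],[37,4],[49,0]]
[[0,8],[13,0],[26,15],[36,7],[37,4],[49,0]]
[[0,8],[13,0],[26,15],[36,7],[37,4],[49,0]]
[[0,8],[13,0],[26,15],[36,7],[37,4],[49,0]]
[[0,8],[13,1],[16,0],[26,15],[36,7],[37,4],[49,0]]
[[0,8],[13,1],[16,0],[26,15],[37,4],[49,0]]
[[0,8],[13,1],[16,0],[26,15],[37,4],[49,0]]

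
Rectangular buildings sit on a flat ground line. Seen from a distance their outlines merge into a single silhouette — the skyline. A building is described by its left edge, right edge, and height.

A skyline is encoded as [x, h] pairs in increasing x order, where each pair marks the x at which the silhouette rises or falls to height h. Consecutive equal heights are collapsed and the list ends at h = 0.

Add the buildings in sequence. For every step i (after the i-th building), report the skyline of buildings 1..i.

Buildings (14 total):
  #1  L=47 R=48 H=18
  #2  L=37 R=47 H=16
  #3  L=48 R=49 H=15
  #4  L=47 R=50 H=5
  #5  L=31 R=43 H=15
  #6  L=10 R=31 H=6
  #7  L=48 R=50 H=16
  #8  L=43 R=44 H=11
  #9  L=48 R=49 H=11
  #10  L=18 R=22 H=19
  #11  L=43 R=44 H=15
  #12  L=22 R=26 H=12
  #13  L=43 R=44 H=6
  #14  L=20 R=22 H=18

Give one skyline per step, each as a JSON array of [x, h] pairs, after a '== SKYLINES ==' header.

== SKYLINES ==
[[47,18],[48,0]]
[[37,16],[47,18],[48,0]]
[[37,16],[47,18],[48,15],[49,0]]
[[37,16],[47,18],[48,15],[49,5],[50,0]]
[[31,15],[37,16],[47,18],[48,15],[49,5],[50,0]]
[[10,6],[31,15],[37,16],[47,18],[48,15],[49,5],[50,0]]
[[10,6],[31,15],[37,16],[47,18],[48,16],[50,0]]
[[10,6],[31,15],[37,16],[47,18],[48,16],[50,0]]
[[10,6],[31,15],[37,16],[47,18],[48,16],[50,0]]
[[10,6],[18,19],[22,6],[31,15],[37,16],[47,18],[48,16],[50,0]]
[[10,6],[18,19],[22,6],[31,15],[37,16],[47,18],[48,16],[50,0]]
[[10,6],[18,19],[22,12],[26,6],[31,15],[37,16],[47,18],[48,16],[50,0]]
[[10,6],[18,19],[22,12],[26,6],[31,15],[37,16],[47,18],[48,16],[50,0]]
[[10,6],[18,19],[22,12],[26,6],[31,15],[37,16],[47,18],[48,16],[50,0]]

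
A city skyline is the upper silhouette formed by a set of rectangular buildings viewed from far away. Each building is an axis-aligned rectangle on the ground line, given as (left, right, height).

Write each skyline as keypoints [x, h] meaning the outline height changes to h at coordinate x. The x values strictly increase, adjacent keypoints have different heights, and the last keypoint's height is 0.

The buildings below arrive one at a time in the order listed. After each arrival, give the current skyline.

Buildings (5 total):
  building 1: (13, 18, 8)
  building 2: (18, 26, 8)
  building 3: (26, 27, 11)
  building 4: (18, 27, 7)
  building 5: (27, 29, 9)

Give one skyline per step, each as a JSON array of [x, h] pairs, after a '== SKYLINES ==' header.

== SKYLINES ==
[[13,8],[18,0]]
[[13,8],[26,0]]
[[13,8],[26,11],[27,0]]
[[13,8],[26,11],[27,0]]
[[13,8],[26,11],[27,9],[29,0]]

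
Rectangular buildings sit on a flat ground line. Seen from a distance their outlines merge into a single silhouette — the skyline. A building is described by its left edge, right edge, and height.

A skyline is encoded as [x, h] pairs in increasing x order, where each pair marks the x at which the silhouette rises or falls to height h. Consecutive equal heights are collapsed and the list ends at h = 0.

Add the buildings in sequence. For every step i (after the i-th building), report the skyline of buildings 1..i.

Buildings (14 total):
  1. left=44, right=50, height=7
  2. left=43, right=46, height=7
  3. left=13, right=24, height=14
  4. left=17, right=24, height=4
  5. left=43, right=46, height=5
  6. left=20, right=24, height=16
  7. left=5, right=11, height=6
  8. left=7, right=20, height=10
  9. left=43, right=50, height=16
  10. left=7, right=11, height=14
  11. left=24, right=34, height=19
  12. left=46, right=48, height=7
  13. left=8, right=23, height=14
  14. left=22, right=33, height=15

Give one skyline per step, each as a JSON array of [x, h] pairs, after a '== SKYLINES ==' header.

== SKYLINES ==
[[44,7],[50,0]]
[[43,7],[50,0]]
[[13,14],[24,0],[43,7],[50,0]]
[[13,14],[24,0],[43,7],[50,0]]
[[13,14],[24,0],[43,7],[50,0]]
[[13,14],[20,16],[24,0],[43,7],[50,0]]
[[5,6],[11,0],[13,14],[20,16],[24,0],[43,7],[50,0]]
[[5,6],[7,10],[13,14],[20,16],[24,0],[43,7],[50,0]]
[[5,6],[7,10],[13,14],[20,16],[24,0],[43,16],[50,0]]
[[5,6],[7,14],[11,10],[13,14],[20,16],[24,0],[43,16],[50,0]]
[[5,6],[7,14],[11,10],[13,14],[20,16],[24,19],[34,0],[43,16],[50,0]]
[[5,6],[7,14],[11,10],[13,14],[20,16],[24,19],[34,0],[43,16],[50,0]]
[[5,6],[7,14],[20,16],[24,19],[34,0],[43,16],[50,0]]
[[5,6],[7,14],[20,16],[24,19],[34,0],[43,16],[50,0]]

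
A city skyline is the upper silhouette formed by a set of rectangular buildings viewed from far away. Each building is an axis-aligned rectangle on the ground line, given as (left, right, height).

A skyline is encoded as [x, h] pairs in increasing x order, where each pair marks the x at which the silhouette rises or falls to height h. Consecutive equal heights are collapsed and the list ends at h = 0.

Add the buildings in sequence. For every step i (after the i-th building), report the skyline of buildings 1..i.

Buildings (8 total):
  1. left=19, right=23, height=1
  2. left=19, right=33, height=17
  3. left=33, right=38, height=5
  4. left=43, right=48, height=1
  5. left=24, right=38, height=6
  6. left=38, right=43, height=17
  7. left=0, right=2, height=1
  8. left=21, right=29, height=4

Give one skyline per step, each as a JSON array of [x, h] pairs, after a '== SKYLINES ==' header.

== SKYLINES ==
[[19,1],[23,0]]
[[19,17],[33,0]]
[[19,17],[33,5],[38,0]]
[[19,17],[33,5],[38,0],[43,1],[48,0]]
[[19,17],[33,6],[38,0],[43,1],[48,0]]
[[19,17],[33,6],[38,17],[43,1],[48,0]]
[[0,1],[2,0],[19,17],[33,6],[38,17],[43,1],[48,0]]
[[0,1],[2,0],[19,17],[33,6],[38,17],[43,1],[48,0]]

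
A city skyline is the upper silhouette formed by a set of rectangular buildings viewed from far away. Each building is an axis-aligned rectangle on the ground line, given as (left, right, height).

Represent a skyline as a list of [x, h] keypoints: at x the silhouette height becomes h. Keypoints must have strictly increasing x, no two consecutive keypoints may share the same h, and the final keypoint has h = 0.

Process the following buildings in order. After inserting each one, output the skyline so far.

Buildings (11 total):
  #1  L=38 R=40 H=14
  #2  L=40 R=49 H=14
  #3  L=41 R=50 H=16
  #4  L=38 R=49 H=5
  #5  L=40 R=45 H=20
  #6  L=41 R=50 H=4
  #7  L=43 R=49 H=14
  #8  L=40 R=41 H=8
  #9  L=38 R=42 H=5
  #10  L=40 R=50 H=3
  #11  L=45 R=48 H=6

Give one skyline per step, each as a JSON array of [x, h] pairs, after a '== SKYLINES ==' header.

== SKYLINES ==
[[38,14],[40,0]]
[[38,14],[49,0]]
[[38,14],[41,16],[50,0]]
[[38,14],[41,16],[50,0]]
[[38,14],[40,20],[45,16],[50,0]]
[[38,14],[40,20],[45,16],[50,0]]
[[38,14],[40,20],[45,16],[50,0]]
[[38,14],[40,20],[45,16],[50,0]]
[[38,14],[40,20],[45,16],[50,0]]
[[38,14],[40,20],[45,16],[50,0]]
[[38,14],[40,20],[45,16],[50,0]]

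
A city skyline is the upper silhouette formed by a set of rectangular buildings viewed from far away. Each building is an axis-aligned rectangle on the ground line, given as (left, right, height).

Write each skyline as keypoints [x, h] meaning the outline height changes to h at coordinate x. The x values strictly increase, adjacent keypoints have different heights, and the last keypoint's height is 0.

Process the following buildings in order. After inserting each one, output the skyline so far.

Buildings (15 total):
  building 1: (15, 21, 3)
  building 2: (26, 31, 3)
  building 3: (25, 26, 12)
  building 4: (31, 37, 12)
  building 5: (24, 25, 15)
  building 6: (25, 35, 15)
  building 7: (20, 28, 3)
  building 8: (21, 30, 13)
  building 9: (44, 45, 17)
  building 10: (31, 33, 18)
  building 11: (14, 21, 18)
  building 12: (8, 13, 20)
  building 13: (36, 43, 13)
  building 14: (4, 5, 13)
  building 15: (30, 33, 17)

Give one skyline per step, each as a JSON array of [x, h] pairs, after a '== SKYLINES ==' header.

== SKYLINES ==
[[15,3],[21,0]]
[[15,3],[21,0],[26,3],[31,0]]
[[15,3],[21,0],[25,12],[26,3],[31,0]]
[[15,3],[21,0],[25,12],[26,3],[31,12],[37,0]]
[[15,3],[21,0],[24,15],[25,12],[26,3],[31,12],[37,0]]
[[15,3],[21,0],[24,15],[35,12],[37,0]]
[[15,3],[24,15],[35,12],[37,0]]
[[15,3],[21,13],[24,15],[35,12],[37,0]]
[[15,3],[21,13],[24,15],[35,12],[37,0],[44,17],[45,0]]
[[15,3],[21,13],[24,15],[31,18],[33,15],[35,12],[37,0],[44,17],[45,0]]
[[14,18],[21,13],[24,15],[31,18],[33,15],[35,12],[37,0],[44,17],[45,0]]
[[8,20],[13,0],[14,18],[21,13],[24,15],[31,18],[33,15],[35,12],[37,0],[44,17],[45,0]]
[[8,20],[13,0],[14,18],[21,13],[24,15],[31,18],[33,15],[35,12],[36,13],[43,0],[44,17],[45,0]]
[[4,13],[5,0],[8,20],[13,0],[14,18],[21,13],[24,15],[31,18],[33,15],[35,12],[36,13],[43,0],[44,17],[45,0]]
[[4,13],[5,0],[8,20],[13,0],[14,18],[21,13],[24,15],[30,17],[31,18],[33,15],[35,12],[36,13],[43,0],[44,17],[45,0]]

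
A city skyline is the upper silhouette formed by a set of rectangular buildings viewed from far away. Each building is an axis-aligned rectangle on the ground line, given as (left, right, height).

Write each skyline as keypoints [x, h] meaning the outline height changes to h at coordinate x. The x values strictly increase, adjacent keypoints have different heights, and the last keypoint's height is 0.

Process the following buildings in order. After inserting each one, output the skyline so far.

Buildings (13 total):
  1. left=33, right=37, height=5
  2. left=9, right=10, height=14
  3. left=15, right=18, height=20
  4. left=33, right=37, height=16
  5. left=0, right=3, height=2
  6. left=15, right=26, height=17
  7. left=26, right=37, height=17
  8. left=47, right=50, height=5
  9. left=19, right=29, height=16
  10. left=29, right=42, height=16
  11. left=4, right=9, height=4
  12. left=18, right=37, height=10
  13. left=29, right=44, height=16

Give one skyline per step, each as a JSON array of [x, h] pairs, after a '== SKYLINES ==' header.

== SKYLINES ==
[[33,5],[37,0]]
[[9,14],[10,0],[33,5],[37,0]]
[[9,14],[10,0],[15,20],[18,0],[33,5],[37,0]]
[[9,14],[10,0],[15,20],[18,0],[33,16],[37,0]]
[[0,2],[3,0],[9,14],[10,0],[15,20],[18,0],[33,16],[37,0]]
[[0,2],[3,0],[9,14],[10,0],[15,20],[18,17],[26,0],[33,16],[37,0]]
[[0,2],[3,0],[9,14],[10,0],[15,20],[18,17],[37,0]]
[[0,2],[3,0],[9,14],[10,0],[15,20],[18,17],[37,0],[47,5],[50,0]]
[[0,2],[3,0],[9,14],[10,0],[15,20],[18,17],[37,0],[47,5],[50,0]]
[[0,2],[3,0],[9,14],[10,0],[15,20],[18,17],[37,16],[42,0],[47,5],[50,0]]
[[0,2],[3,0],[4,4],[9,14],[10,0],[15,20],[18,17],[37,16],[42,0],[47,5],[50,0]]
[[0,2],[3,0],[4,4],[9,14],[10,0],[15,20],[18,17],[37,16],[42,0],[47,5],[50,0]]
[[0,2],[3,0],[4,4],[9,14],[10,0],[15,20],[18,17],[37,16],[44,0],[47,5],[50,0]]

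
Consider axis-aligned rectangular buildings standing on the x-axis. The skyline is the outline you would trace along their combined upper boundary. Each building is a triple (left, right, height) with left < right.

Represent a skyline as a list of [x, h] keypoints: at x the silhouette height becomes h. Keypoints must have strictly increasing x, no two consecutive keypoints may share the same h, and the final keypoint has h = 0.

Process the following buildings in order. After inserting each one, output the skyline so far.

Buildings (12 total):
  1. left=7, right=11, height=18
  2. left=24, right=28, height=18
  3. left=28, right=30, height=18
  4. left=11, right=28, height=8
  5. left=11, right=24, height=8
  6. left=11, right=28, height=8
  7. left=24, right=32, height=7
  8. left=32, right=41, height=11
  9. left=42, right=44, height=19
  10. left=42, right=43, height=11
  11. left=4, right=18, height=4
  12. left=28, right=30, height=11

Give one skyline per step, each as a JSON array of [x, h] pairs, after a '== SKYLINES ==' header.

== SKYLINES ==
[[7,18],[11,0]]
[[7,18],[11,0],[24,18],[28,0]]
[[7,18],[11,0],[24,18],[30,0]]
[[7,18],[11,8],[24,18],[30,0]]
[[7,18],[11,8],[24,18],[30,0]]
[[7,18],[11,8],[24,18],[30,0]]
[[7,18],[11,8],[24,18],[30,7],[32,0]]
[[7,18],[11,8],[24,18],[30,7],[32,11],[41,0]]
[[7,18],[11,8],[24,18],[30,7],[32,11],[41,0],[42,19],[44,0]]
[[7,18],[11,8],[24,18],[30,7],[32,11],[41,0],[42,19],[44,0]]
[[4,4],[7,18],[11,8],[24,18],[30,7],[32,11],[41,0],[42,19],[44,0]]
[[4,4],[7,18],[11,8],[24,18],[30,7],[32,11],[41,0],[42,19],[44,0]]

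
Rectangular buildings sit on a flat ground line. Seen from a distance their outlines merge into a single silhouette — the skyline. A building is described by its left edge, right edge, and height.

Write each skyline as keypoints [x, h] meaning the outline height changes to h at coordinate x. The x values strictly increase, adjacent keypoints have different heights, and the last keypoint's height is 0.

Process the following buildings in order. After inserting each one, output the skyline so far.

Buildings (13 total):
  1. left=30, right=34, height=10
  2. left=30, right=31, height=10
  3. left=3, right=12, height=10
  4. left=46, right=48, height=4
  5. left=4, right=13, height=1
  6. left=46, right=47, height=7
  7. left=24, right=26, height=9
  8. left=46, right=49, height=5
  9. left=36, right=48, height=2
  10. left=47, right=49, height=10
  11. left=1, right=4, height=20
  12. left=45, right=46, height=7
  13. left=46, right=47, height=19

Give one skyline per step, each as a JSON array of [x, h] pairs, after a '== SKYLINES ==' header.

== SKYLINES ==
[[30,10],[34,0]]
[[30,10],[34,0]]
[[3,10],[12,0],[30,10],[34,0]]
[[3,10],[12,0],[30,10],[34,0],[46,4],[48,0]]
[[3,10],[12,1],[13,0],[30,10],[34,0],[46,4],[48,0]]
[[3,10],[12,1],[13,0],[30,10],[34,0],[46,7],[47,4],[48,0]]
[[3,10],[12,1],[13,0],[24,9],[26,0],[30,10],[34,0],[46,7],[47,4],[48,0]]
[[3,10],[12,1],[13,0],[24,9],[26,0],[30,10],[34,0],[46,7],[47,5],[49,0]]
[[3,10],[12,1],[13,0],[24,9],[26,0],[30,10],[34,0],[36,2],[46,7],[47,5],[49,0]]
[[3,10],[12,1],[13,0],[24,9],[26,0],[30,10],[34,0],[36,2],[46,7],[47,10],[49,0]]
[[1,20],[4,10],[12,1],[13,0],[24,9],[26,0],[30,10],[34,0],[36,2],[46,7],[47,10],[49,0]]
[[1,20],[4,10],[12,1],[13,0],[24,9],[26,0],[30,10],[34,0],[36,2],[45,7],[47,10],[49,0]]
[[1,20],[4,10],[12,1],[13,0],[24,9],[26,0],[30,10],[34,0],[36,2],[45,7],[46,19],[47,10],[49,0]]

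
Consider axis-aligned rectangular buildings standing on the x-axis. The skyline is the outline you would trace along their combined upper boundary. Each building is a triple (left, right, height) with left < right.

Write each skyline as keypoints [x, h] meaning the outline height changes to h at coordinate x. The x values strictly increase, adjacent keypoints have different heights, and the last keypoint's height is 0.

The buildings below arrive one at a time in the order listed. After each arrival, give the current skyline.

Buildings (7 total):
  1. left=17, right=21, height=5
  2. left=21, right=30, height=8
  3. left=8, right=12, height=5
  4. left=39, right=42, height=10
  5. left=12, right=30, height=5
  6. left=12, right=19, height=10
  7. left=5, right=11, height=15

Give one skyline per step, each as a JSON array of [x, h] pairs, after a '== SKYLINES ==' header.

== SKYLINES ==
[[17,5],[21,0]]
[[17,5],[21,8],[30,0]]
[[8,5],[12,0],[17,5],[21,8],[30,0]]
[[8,5],[12,0],[17,5],[21,8],[30,0],[39,10],[42,0]]
[[8,5],[21,8],[30,0],[39,10],[42,0]]
[[8,5],[12,10],[19,5],[21,8],[30,0],[39,10],[42,0]]
[[5,15],[11,5],[12,10],[19,5],[21,8],[30,0],[39,10],[42,0]]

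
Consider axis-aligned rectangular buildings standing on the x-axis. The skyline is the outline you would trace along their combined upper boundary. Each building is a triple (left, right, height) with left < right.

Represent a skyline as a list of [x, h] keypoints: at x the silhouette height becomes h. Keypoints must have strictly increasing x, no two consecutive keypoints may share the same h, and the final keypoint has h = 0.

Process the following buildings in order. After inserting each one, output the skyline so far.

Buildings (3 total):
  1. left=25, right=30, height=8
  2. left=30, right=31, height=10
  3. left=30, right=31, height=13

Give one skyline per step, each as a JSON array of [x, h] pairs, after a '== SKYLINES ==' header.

== SKYLINES ==
[[25,8],[30,0]]
[[25,8],[30,10],[31,0]]
[[25,8],[30,13],[31,0]]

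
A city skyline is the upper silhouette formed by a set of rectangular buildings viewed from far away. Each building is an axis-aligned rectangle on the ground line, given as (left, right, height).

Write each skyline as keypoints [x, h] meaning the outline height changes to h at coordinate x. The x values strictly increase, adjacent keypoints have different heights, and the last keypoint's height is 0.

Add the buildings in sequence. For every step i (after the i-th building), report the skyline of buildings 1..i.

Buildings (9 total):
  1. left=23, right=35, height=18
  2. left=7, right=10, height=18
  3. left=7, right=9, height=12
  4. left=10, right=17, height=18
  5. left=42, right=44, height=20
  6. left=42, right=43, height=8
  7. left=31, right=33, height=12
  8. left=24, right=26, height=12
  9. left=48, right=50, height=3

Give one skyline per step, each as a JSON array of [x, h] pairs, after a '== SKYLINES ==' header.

== SKYLINES ==
[[23,18],[35,0]]
[[7,18],[10,0],[23,18],[35,0]]
[[7,18],[10,0],[23,18],[35,0]]
[[7,18],[17,0],[23,18],[35,0]]
[[7,18],[17,0],[23,18],[35,0],[42,20],[44,0]]
[[7,18],[17,0],[23,18],[35,0],[42,20],[44,0]]
[[7,18],[17,0],[23,18],[35,0],[42,20],[44,0]]
[[7,18],[17,0],[23,18],[35,0],[42,20],[44,0]]
[[7,18],[17,0],[23,18],[35,0],[42,20],[44,0],[48,3],[50,0]]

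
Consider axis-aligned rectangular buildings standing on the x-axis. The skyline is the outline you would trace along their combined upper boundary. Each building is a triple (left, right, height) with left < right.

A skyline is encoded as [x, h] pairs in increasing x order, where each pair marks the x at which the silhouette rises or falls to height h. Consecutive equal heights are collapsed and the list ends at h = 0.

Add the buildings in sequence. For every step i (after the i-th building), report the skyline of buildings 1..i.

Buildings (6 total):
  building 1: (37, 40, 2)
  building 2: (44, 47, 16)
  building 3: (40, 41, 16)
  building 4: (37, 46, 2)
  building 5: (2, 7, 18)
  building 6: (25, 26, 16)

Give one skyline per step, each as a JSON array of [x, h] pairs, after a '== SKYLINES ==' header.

== SKYLINES ==
[[37,2],[40,0]]
[[37,2],[40,0],[44,16],[47,0]]
[[37,2],[40,16],[41,0],[44,16],[47,0]]
[[37,2],[40,16],[41,2],[44,16],[47,0]]
[[2,18],[7,0],[37,2],[40,16],[41,2],[44,16],[47,0]]
[[2,18],[7,0],[25,16],[26,0],[37,2],[40,16],[41,2],[44,16],[47,0]]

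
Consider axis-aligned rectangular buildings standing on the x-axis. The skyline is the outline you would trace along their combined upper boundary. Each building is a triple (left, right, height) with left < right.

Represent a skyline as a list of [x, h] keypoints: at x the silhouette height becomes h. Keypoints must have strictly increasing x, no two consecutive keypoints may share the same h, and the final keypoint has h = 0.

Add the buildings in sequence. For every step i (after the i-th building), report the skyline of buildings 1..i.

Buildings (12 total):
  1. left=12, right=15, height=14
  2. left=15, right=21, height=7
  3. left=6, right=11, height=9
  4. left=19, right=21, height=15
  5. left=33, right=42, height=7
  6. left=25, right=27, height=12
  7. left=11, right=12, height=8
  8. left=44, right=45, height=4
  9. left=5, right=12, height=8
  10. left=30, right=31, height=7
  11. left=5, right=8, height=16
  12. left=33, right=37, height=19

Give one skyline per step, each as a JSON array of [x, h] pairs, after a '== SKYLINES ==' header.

== SKYLINES ==
[[12,14],[15,0]]
[[12,14],[15,7],[21,0]]
[[6,9],[11,0],[12,14],[15,7],[21,0]]
[[6,9],[11,0],[12,14],[15,7],[19,15],[21,0]]
[[6,9],[11,0],[12,14],[15,7],[19,15],[21,0],[33,7],[42,0]]
[[6,9],[11,0],[12,14],[15,7],[19,15],[21,0],[25,12],[27,0],[33,7],[42,0]]
[[6,9],[11,8],[12,14],[15,7],[19,15],[21,0],[25,12],[27,0],[33,7],[42,0]]
[[6,9],[11,8],[12,14],[15,7],[19,15],[21,0],[25,12],[27,0],[33,7],[42,0],[44,4],[45,0]]
[[5,8],[6,9],[11,8],[12,14],[15,7],[19,15],[21,0],[25,12],[27,0],[33,7],[42,0],[44,4],[45,0]]
[[5,8],[6,9],[11,8],[12,14],[15,7],[19,15],[21,0],[25,12],[27,0],[30,7],[31,0],[33,7],[42,0],[44,4],[45,0]]
[[5,16],[8,9],[11,8],[12,14],[15,7],[19,15],[21,0],[25,12],[27,0],[30,7],[31,0],[33,7],[42,0],[44,4],[45,0]]
[[5,16],[8,9],[11,8],[12,14],[15,7],[19,15],[21,0],[25,12],[27,0],[30,7],[31,0],[33,19],[37,7],[42,0],[44,4],[45,0]]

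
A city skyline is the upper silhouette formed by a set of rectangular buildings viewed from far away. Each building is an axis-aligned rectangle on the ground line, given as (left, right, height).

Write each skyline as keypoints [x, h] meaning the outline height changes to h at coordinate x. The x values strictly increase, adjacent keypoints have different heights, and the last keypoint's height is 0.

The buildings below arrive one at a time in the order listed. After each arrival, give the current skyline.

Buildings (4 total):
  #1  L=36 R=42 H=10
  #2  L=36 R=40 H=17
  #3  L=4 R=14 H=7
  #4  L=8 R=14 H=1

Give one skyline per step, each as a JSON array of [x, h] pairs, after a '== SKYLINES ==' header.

== SKYLINES ==
[[36,10],[42,0]]
[[36,17],[40,10],[42,0]]
[[4,7],[14,0],[36,17],[40,10],[42,0]]
[[4,7],[14,0],[36,17],[40,10],[42,0]]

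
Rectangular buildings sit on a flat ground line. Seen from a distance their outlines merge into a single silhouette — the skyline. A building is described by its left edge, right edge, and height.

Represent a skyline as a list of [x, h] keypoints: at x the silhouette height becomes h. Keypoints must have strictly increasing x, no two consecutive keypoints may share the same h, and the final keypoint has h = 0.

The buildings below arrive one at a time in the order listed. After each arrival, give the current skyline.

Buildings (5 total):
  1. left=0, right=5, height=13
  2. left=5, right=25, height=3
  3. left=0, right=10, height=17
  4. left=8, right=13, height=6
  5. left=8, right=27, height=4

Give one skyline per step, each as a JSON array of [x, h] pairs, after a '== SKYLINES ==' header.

== SKYLINES ==
[[0,13],[5,0]]
[[0,13],[5,3],[25,0]]
[[0,17],[10,3],[25,0]]
[[0,17],[10,6],[13,3],[25,0]]
[[0,17],[10,6],[13,4],[27,0]]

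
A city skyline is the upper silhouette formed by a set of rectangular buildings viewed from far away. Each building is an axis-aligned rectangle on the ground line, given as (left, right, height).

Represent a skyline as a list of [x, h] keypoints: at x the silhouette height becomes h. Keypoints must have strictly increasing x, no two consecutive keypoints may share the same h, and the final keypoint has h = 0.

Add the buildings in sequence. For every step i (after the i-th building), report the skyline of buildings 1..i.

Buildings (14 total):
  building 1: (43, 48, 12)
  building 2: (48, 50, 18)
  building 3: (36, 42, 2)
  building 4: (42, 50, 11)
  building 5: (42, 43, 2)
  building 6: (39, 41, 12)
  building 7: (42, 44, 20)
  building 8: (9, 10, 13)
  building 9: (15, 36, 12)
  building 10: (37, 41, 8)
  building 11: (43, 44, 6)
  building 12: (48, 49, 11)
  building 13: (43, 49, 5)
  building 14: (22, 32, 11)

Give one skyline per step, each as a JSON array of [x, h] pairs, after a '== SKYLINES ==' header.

== SKYLINES ==
[[43,12],[48,0]]
[[43,12],[48,18],[50,0]]
[[36,2],[42,0],[43,12],[48,18],[50,0]]
[[36,2],[42,11],[43,12],[48,18],[50,0]]
[[36,2],[42,11],[43,12],[48,18],[50,0]]
[[36,2],[39,12],[41,2],[42,11],[43,12],[48,18],[50,0]]
[[36,2],[39,12],[41,2],[42,20],[44,12],[48,18],[50,0]]
[[9,13],[10,0],[36,2],[39,12],[41,2],[42,20],[44,12],[48,18],[50,0]]
[[9,13],[10,0],[15,12],[36,2],[39,12],[41,2],[42,20],[44,12],[48,18],[50,0]]
[[9,13],[10,0],[15,12],[36,2],[37,8],[39,12],[41,2],[42,20],[44,12],[48,18],[50,0]]
[[9,13],[10,0],[15,12],[36,2],[37,8],[39,12],[41,2],[42,20],[44,12],[48,18],[50,0]]
[[9,13],[10,0],[15,12],[36,2],[37,8],[39,12],[41,2],[42,20],[44,12],[48,18],[50,0]]
[[9,13],[10,0],[15,12],[36,2],[37,8],[39,12],[41,2],[42,20],[44,12],[48,18],[50,0]]
[[9,13],[10,0],[15,12],[36,2],[37,8],[39,12],[41,2],[42,20],[44,12],[48,18],[50,0]]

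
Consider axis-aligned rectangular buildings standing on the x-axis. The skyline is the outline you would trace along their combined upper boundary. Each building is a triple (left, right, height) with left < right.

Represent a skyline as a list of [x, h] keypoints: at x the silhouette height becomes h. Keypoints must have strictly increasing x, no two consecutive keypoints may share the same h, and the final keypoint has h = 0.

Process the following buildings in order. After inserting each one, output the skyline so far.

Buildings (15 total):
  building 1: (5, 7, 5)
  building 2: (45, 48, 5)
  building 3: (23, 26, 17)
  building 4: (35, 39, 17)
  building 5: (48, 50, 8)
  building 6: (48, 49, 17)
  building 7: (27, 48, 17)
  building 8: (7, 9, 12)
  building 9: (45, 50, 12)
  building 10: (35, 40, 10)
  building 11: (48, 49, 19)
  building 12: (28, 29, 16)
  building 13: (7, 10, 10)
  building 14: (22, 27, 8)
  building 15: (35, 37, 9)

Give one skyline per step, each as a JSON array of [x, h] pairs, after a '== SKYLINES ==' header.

== SKYLINES ==
[[5,5],[7,0]]
[[5,5],[7,0],[45,5],[48,0]]
[[5,5],[7,0],[23,17],[26,0],[45,5],[48,0]]
[[5,5],[7,0],[23,17],[26,0],[35,17],[39,0],[45,5],[48,0]]
[[5,5],[7,0],[23,17],[26,0],[35,17],[39,0],[45,5],[48,8],[50,0]]
[[5,5],[7,0],[23,17],[26,0],[35,17],[39,0],[45,5],[48,17],[49,8],[50,0]]
[[5,5],[7,0],[23,17],[26,0],[27,17],[49,8],[50,0]]
[[5,5],[7,12],[9,0],[23,17],[26,0],[27,17],[49,8],[50,0]]
[[5,5],[7,12],[9,0],[23,17],[26,0],[27,17],[49,12],[50,0]]
[[5,5],[7,12],[9,0],[23,17],[26,0],[27,17],[49,12],[50,0]]
[[5,5],[7,12],[9,0],[23,17],[26,0],[27,17],[48,19],[49,12],[50,0]]
[[5,5],[7,12],[9,0],[23,17],[26,0],[27,17],[48,19],[49,12],[50,0]]
[[5,5],[7,12],[9,10],[10,0],[23,17],[26,0],[27,17],[48,19],[49,12],[50,0]]
[[5,5],[7,12],[9,10],[10,0],[22,8],[23,17],[26,8],[27,17],[48,19],[49,12],[50,0]]
[[5,5],[7,12],[9,10],[10,0],[22,8],[23,17],[26,8],[27,17],[48,19],[49,12],[50,0]]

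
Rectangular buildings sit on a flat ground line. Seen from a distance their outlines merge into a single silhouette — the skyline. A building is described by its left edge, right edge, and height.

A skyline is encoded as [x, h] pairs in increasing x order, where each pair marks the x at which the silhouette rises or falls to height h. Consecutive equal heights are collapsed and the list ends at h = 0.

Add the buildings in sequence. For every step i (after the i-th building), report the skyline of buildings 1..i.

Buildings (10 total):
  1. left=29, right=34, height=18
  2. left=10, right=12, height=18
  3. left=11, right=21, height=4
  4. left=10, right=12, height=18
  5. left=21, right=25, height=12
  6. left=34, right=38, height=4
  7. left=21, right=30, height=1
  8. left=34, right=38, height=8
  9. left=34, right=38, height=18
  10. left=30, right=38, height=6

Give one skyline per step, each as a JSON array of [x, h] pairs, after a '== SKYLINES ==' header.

== SKYLINES ==
[[29,18],[34,0]]
[[10,18],[12,0],[29,18],[34,0]]
[[10,18],[12,4],[21,0],[29,18],[34,0]]
[[10,18],[12,4],[21,0],[29,18],[34,0]]
[[10,18],[12,4],[21,12],[25,0],[29,18],[34,0]]
[[10,18],[12,4],[21,12],[25,0],[29,18],[34,4],[38,0]]
[[10,18],[12,4],[21,12],[25,1],[29,18],[34,4],[38,0]]
[[10,18],[12,4],[21,12],[25,1],[29,18],[34,8],[38,0]]
[[10,18],[12,4],[21,12],[25,1],[29,18],[38,0]]
[[10,18],[12,4],[21,12],[25,1],[29,18],[38,0]]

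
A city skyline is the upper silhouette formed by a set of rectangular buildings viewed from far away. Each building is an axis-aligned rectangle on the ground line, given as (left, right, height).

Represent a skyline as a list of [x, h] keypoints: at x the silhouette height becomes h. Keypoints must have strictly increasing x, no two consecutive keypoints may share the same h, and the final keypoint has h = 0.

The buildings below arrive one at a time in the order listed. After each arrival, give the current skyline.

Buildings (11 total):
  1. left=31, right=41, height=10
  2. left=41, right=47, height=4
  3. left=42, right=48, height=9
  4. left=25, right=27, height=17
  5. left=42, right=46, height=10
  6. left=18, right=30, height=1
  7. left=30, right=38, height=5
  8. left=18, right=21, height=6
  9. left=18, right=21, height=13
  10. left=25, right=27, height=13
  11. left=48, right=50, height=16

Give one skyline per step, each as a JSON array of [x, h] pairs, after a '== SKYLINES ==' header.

== SKYLINES ==
[[31,10],[41,0]]
[[31,10],[41,4],[47,0]]
[[31,10],[41,4],[42,9],[48,0]]
[[25,17],[27,0],[31,10],[41,4],[42,9],[48,0]]
[[25,17],[27,0],[31,10],[41,4],[42,10],[46,9],[48,0]]
[[18,1],[25,17],[27,1],[30,0],[31,10],[41,4],[42,10],[46,9],[48,0]]
[[18,1],[25,17],[27,1],[30,5],[31,10],[41,4],[42,10],[46,9],[48,0]]
[[18,6],[21,1],[25,17],[27,1],[30,5],[31,10],[41,4],[42,10],[46,9],[48,0]]
[[18,13],[21,1],[25,17],[27,1],[30,5],[31,10],[41,4],[42,10],[46,9],[48,0]]
[[18,13],[21,1],[25,17],[27,1],[30,5],[31,10],[41,4],[42,10],[46,9],[48,0]]
[[18,13],[21,1],[25,17],[27,1],[30,5],[31,10],[41,4],[42,10],[46,9],[48,16],[50,0]]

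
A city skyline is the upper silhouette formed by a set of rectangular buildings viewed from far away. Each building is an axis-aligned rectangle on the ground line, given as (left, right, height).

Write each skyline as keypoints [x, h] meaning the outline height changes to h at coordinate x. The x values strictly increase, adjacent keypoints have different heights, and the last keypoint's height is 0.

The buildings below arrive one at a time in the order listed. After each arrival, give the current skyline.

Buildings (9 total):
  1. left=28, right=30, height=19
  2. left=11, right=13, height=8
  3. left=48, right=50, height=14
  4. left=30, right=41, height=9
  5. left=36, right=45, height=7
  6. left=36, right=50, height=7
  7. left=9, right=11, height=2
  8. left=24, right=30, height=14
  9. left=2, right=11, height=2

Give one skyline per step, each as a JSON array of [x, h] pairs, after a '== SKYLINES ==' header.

== SKYLINES ==
[[28,19],[30,0]]
[[11,8],[13,0],[28,19],[30,0]]
[[11,8],[13,0],[28,19],[30,0],[48,14],[50,0]]
[[11,8],[13,0],[28,19],[30,9],[41,0],[48,14],[50,0]]
[[11,8],[13,0],[28,19],[30,9],[41,7],[45,0],[48,14],[50,0]]
[[11,8],[13,0],[28,19],[30,9],[41,7],[48,14],[50,0]]
[[9,2],[11,8],[13,0],[28,19],[30,9],[41,7],[48,14],[50,0]]
[[9,2],[11,8],[13,0],[24,14],[28,19],[30,9],[41,7],[48,14],[50,0]]
[[2,2],[11,8],[13,0],[24,14],[28,19],[30,9],[41,7],[48,14],[50,0]]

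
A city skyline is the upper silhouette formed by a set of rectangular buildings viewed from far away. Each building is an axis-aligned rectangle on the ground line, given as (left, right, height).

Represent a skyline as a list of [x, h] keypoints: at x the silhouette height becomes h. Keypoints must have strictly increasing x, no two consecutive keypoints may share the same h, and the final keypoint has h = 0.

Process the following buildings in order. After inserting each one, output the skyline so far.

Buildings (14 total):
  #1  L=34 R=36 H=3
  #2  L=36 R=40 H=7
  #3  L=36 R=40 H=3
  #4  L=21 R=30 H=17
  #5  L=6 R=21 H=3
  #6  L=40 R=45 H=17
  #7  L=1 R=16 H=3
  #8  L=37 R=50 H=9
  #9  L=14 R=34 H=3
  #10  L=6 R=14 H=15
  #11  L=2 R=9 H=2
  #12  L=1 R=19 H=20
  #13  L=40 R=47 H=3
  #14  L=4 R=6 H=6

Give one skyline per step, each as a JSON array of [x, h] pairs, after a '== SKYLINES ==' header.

== SKYLINES ==
[[34,3],[36,0]]
[[34,3],[36,7],[40,0]]
[[34,3],[36,7],[40,0]]
[[21,17],[30,0],[34,3],[36,7],[40,0]]
[[6,3],[21,17],[30,0],[34,3],[36,7],[40,0]]
[[6,3],[21,17],[30,0],[34,3],[36,7],[40,17],[45,0]]
[[1,3],[21,17],[30,0],[34,3],[36,7],[40,17],[45,0]]
[[1,3],[21,17],[30,0],[34,3],[36,7],[37,9],[40,17],[45,9],[50,0]]
[[1,3],[21,17],[30,3],[36,7],[37,9],[40,17],[45,9],[50,0]]
[[1,3],[6,15],[14,3],[21,17],[30,3],[36,7],[37,9],[40,17],[45,9],[50,0]]
[[1,3],[6,15],[14,3],[21,17],[30,3],[36,7],[37,9],[40,17],[45,9],[50,0]]
[[1,20],[19,3],[21,17],[30,3],[36,7],[37,9],[40,17],[45,9],[50,0]]
[[1,20],[19,3],[21,17],[30,3],[36,7],[37,9],[40,17],[45,9],[50,0]]
[[1,20],[19,3],[21,17],[30,3],[36,7],[37,9],[40,17],[45,9],[50,0]]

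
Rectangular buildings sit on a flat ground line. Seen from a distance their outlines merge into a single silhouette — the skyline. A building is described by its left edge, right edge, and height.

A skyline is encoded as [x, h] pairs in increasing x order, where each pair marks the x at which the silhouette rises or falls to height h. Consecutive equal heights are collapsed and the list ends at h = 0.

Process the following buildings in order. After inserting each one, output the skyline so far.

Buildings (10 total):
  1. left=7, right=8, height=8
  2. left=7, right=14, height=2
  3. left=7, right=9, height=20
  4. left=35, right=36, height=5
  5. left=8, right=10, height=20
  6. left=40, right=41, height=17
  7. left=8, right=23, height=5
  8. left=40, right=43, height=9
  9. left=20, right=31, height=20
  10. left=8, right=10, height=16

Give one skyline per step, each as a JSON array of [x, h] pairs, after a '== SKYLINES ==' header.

== SKYLINES ==
[[7,8],[8,0]]
[[7,8],[8,2],[14,0]]
[[7,20],[9,2],[14,0]]
[[7,20],[9,2],[14,0],[35,5],[36,0]]
[[7,20],[10,2],[14,0],[35,5],[36,0]]
[[7,20],[10,2],[14,0],[35,5],[36,0],[40,17],[41,0]]
[[7,20],[10,5],[23,0],[35,5],[36,0],[40,17],[41,0]]
[[7,20],[10,5],[23,0],[35,5],[36,0],[40,17],[41,9],[43,0]]
[[7,20],[10,5],[20,20],[31,0],[35,5],[36,0],[40,17],[41,9],[43,0]]
[[7,20],[10,5],[20,20],[31,0],[35,5],[36,0],[40,17],[41,9],[43,0]]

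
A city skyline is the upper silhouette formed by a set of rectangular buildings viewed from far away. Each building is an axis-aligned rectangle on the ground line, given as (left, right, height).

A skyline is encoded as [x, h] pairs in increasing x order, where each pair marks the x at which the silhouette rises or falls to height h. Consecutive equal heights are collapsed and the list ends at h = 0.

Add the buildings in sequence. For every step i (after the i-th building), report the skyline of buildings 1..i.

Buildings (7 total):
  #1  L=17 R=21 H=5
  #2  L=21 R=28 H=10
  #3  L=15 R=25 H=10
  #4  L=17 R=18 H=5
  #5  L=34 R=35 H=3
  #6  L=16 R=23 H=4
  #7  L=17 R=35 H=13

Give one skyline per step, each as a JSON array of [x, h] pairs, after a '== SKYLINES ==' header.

== SKYLINES ==
[[17,5],[21,0]]
[[17,5],[21,10],[28,0]]
[[15,10],[28,0]]
[[15,10],[28,0]]
[[15,10],[28,0],[34,3],[35,0]]
[[15,10],[28,0],[34,3],[35,0]]
[[15,10],[17,13],[35,0]]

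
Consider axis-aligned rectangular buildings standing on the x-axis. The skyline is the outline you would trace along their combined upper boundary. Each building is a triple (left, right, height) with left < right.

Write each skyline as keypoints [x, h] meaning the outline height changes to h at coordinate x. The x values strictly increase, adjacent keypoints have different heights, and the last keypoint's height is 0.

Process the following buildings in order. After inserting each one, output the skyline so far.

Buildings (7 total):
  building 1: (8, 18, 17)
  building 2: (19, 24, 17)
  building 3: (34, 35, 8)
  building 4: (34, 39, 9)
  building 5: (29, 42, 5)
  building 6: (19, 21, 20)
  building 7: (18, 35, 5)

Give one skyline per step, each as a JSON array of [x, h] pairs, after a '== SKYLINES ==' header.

== SKYLINES ==
[[8,17],[18,0]]
[[8,17],[18,0],[19,17],[24,0]]
[[8,17],[18,0],[19,17],[24,0],[34,8],[35,0]]
[[8,17],[18,0],[19,17],[24,0],[34,9],[39,0]]
[[8,17],[18,0],[19,17],[24,0],[29,5],[34,9],[39,5],[42,0]]
[[8,17],[18,0],[19,20],[21,17],[24,0],[29,5],[34,9],[39,5],[42,0]]
[[8,17],[18,5],[19,20],[21,17],[24,5],[34,9],[39,5],[42,0]]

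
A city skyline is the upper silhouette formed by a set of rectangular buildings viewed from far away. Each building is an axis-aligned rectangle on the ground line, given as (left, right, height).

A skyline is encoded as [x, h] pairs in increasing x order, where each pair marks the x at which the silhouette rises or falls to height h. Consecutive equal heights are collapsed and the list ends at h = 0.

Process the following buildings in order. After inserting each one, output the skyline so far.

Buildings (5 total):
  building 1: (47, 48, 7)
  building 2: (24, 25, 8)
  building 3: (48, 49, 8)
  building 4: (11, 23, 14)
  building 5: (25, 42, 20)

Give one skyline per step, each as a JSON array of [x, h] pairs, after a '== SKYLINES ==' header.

== SKYLINES ==
[[47,7],[48,0]]
[[24,8],[25,0],[47,7],[48,0]]
[[24,8],[25,0],[47,7],[48,8],[49,0]]
[[11,14],[23,0],[24,8],[25,0],[47,7],[48,8],[49,0]]
[[11,14],[23,0],[24,8],[25,20],[42,0],[47,7],[48,8],[49,0]]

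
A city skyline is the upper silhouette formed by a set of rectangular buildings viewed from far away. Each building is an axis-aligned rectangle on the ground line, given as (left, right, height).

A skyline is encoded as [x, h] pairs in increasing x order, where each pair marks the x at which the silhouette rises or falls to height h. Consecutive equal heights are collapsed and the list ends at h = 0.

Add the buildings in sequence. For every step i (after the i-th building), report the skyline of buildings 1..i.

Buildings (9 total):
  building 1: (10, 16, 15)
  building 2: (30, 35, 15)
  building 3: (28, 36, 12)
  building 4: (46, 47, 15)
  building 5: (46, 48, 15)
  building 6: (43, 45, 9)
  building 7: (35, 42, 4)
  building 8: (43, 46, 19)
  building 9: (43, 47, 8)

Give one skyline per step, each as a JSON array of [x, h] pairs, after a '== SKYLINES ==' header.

== SKYLINES ==
[[10,15],[16,0]]
[[10,15],[16,0],[30,15],[35,0]]
[[10,15],[16,0],[28,12],[30,15],[35,12],[36,0]]
[[10,15],[16,0],[28,12],[30,15],[35,12],[36,0],[46,15],[47,0]]
[[10,15],[16,0],[28,12],[30,15],[35,12],[36,0],[46,15],[48,0]]
[[10,15],[16,0],[28,12],[30,15],[35,12],[36,0],[43,9],[45,0],[46,15],[48,0]]
[[10,15],[16,0],[28,12],[30,15],[35,12],[36,4],[42,0],[43,9],[45,0],[46,15],[48,0]]
[[10,15],[16,0],[28,12],[30,15],[35,12],[36,4],[42,0],[43,19],[46,15],[48,0]]
[[10,15],[16,0],[28,12],[30,15],[35,12],[36,4],[42,0],[43,19],[46,15],[48,0]]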